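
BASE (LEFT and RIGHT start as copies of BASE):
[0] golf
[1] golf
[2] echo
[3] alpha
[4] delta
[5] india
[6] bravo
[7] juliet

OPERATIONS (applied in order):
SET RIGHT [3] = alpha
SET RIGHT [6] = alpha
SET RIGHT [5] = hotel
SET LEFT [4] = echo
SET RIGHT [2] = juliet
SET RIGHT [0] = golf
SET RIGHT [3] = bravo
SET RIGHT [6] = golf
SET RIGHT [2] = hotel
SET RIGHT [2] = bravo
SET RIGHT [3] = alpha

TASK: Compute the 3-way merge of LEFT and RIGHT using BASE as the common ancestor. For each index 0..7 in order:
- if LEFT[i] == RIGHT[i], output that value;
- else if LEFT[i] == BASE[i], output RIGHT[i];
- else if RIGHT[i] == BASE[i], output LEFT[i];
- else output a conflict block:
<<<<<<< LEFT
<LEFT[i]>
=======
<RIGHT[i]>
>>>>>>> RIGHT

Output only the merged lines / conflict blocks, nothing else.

Final LEFT:  [golf, golf, echo, alpha, echo, india, bravo, juliet]
Final RIGHT: [golf, golf, bravo, alpha, delta, hotel, golf, juliet]
i=0: L=golf R=golf -> agree -> golf
i=1: L=golf R=golf -> agree -> golf
i=2: L=echo=BASE, R=bravo -> take RIGHT -> bravo
i=3: L=alpha R=alpha -> agree -> alpha
i=4: L=echo, R=delta=BASE -> take LEFT -> echo
i=5: L=india=BASE, R=hotel -> take RIGHT -> hotel
i=6: L=bravo=BASE, R=golf -> take RIGHT -> golf
i=7: L=juliet R=juliet -> agree -> juliet

Answer: golf
golf
bravo
alpha
echo
hotel
golf
juliet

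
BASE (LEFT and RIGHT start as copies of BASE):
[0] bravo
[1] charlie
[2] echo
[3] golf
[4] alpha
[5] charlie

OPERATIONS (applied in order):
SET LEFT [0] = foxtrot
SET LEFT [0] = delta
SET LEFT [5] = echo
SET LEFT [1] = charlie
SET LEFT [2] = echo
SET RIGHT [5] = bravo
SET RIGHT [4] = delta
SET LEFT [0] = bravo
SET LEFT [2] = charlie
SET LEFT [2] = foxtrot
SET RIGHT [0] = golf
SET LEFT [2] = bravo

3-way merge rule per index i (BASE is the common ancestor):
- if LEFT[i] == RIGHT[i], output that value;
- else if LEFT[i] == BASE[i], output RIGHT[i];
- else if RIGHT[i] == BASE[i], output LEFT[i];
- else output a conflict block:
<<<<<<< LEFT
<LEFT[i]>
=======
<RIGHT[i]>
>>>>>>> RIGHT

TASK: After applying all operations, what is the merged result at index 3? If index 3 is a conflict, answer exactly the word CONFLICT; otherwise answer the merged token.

Answer: golf

Derivation:
Final LEFT:  [bravo, charlie, bravo, golf, alpha, echo]
Final RIGHT: [golf, charlie, echo, golf, delta, bravo]
i=0: L=bravo=BASE, R=golf -> take RIGHT -> golf
i=1: L=charlie R=charlie -> agree -> charlie
i=2: L=bravo, R=echo=BASE -> take LEFT -> bravo
i=3: L=golf R=golf -> agree -> golf
i=4: L=alpha=BASE, R=delta -> take RIGHT -> delta
i=5: BASE=charlie L=echo R=bravo all differ -> CONFLICT
Index 3 -> golf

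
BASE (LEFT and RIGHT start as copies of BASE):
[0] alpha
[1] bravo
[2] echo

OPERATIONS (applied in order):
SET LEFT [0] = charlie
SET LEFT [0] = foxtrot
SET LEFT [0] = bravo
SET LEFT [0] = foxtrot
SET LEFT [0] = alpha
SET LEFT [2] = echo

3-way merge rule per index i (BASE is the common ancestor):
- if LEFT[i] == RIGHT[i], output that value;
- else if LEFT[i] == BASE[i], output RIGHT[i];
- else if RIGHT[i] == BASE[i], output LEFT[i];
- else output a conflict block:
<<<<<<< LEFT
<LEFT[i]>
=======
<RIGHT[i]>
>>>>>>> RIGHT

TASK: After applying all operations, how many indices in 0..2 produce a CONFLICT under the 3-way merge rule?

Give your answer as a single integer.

Answer: 0

Derivation:
Final LEFT:  [alpha, bravo, echo]
Final RIGHT: [alpha, bravo, echo]
i=0: L=alpha R=alpha -> agree -> alpha
i=1: L=bravo R=bravo -> agree -> bravo
i=2: L=echo R=echo -> agree -> echo
Conflict count: 0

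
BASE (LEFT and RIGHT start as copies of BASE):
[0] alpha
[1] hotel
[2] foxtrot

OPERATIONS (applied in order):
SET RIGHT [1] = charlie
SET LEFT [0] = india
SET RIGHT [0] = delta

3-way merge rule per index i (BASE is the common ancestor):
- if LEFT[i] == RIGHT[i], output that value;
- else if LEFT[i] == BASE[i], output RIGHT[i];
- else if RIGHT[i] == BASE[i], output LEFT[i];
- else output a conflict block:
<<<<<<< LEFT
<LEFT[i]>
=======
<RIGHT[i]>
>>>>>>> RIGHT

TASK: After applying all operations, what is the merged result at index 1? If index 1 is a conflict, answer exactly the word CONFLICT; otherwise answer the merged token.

Answer: charlie

Derivation:
Final LEFT:  [india, hotel, foxtrot]
Final RIGHT: [delta, charlie, foxtrot]
i=0: BASE=alpha L=india R=delta all differ -> CONFLICT
i=1: L=hotel=BASE, R=charlie -> take RIGHT -> charlie
i=2: L=foxtrot R=foxtrot -> agree -> foxtrot
Index 1 -> charlie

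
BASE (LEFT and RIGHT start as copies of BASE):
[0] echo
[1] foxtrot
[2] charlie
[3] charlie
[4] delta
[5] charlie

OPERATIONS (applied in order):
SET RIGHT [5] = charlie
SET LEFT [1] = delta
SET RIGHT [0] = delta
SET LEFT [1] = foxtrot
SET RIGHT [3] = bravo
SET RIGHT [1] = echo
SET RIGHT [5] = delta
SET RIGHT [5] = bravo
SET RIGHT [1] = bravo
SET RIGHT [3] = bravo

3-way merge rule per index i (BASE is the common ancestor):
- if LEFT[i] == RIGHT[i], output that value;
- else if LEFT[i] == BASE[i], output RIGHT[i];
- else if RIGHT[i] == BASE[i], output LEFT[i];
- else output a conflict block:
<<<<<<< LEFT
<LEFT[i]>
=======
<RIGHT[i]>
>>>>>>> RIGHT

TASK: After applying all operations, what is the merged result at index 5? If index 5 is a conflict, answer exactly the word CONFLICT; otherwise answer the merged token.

Answer: bravo

Derivation:
Final LEFT:  [echo, foxtrot, charlie, charlie, delta, charlie]
Final RIGHT: [delta, bravo, charlie, bravo, delta, bravo]
i=0: L=echo=BASE, R=delta -> take RIGHT -> delta
i=1: L=foxtrot=BASE, R=bravo -> take RIGHT -> bravo
i=2: L=charlie R=charlie -> agree -> charlie
i=3: L=charlie=BASE, R=bravo -> take RIGHT -> bravo
i=4: L=delta R=delta -> agree -> delta
i=5: L=charlie=BASE, R=bravo -> take RIGHT -> bravo
Index 5 -> bravo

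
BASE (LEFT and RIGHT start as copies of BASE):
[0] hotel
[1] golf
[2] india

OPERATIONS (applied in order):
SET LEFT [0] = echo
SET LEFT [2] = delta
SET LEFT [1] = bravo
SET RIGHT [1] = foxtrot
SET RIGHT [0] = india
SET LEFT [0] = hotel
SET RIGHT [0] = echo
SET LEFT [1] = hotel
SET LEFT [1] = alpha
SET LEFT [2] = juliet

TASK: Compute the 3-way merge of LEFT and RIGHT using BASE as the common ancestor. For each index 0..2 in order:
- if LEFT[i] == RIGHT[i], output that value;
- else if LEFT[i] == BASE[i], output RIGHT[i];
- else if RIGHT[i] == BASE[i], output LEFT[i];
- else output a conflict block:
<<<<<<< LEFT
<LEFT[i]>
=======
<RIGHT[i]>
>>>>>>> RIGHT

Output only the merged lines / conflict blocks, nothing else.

Answer: echo
<<<<<<< LEFT
alpha
=======
foxtrot
>>>>>>> RIGHT
juliet

Derivation:
Final LEFT:  [hotel, alpha, juliet]
Final RIGHT: [echo, foxtrot, india]
i=0: L=hotel=BASE, R=echo -> take RIGHT -> echo
i=1: BASE=golf L=alpha R=foxtrot all differ -> CONFLICT
i=2: L=juliet, R=india=BASE -> take LEFT -> juliet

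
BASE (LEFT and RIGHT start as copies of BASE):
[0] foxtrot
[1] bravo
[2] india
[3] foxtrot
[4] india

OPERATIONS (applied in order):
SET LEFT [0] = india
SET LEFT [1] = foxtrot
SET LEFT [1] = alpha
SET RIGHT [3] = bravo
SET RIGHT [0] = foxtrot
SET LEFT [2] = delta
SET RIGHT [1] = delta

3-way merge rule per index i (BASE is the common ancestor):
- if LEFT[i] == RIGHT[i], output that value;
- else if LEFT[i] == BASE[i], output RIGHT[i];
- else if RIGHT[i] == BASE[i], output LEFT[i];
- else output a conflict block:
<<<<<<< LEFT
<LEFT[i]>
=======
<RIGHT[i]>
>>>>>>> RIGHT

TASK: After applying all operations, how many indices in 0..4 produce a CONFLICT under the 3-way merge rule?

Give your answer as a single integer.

Answer: 1

Derivation:
Final LEFT:  [india, alpha, delta, foxtrot, india]
Final RIGHT: [foxtrot, delta, india, bravo, india]
i=0: L=india, R=foxtrot=BASE -> take LEFT -> india
i=1: BASE=bravo L=alpha R=delta all differ -> CONFLICT
i=2: L=delta, R=india=BASE -> take LEFT -> delta
i=3: L=foxtrot=BASE, R=bravo -> take RIGHT -> bravo
i=4: L=india R=india -> agree -> india
Conflict count: 1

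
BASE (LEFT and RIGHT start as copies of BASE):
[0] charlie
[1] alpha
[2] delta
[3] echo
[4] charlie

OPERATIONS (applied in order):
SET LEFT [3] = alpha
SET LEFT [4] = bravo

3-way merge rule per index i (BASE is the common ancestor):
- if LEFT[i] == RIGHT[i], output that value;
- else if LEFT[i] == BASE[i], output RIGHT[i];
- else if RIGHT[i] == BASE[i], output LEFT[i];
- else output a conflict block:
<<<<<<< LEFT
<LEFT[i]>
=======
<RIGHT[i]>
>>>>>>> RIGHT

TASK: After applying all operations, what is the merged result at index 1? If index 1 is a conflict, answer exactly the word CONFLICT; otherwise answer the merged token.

Final LEFT:  [charlie, alpha, delta, alpha, bravo]
Final RIGHT: [charlie, alpha, delta, echo, charlie]
i=0: L=charlie R=charlie -> agree -> charlie
i=1: L=alpha R=alpha -> agree -> alpha
i=2: L=delta R=delta -> agree -> delta
i=3: L=alpha, R=echo=BASE -> take LEFT -> alpha
i=4: L=bravo, R=charlie=BASE -> take LEFT -> bravo
Index 1 -> alpha

Answer: alpha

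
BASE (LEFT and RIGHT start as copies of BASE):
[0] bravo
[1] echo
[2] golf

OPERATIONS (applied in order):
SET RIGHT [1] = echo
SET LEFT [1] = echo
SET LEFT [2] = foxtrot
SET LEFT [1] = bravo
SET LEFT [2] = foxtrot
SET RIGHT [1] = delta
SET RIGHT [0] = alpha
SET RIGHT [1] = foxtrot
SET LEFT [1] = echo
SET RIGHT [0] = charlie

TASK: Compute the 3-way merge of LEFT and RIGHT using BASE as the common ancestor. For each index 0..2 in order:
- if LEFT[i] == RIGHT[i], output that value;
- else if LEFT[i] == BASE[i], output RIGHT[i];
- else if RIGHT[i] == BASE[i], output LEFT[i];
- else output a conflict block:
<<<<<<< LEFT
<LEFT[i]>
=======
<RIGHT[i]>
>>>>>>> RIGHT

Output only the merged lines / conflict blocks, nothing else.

Final LEFT:  [bravo, echo, foxtrot]
Final RIGHT: [charlie, foxtrot, golf]
i=0: L=bravo=BASE, R=charlie -> take RIGHT -> charlie
i=1: L=echo=BASE, R=foxtrot -> take RIGHT -> foxtrot
i=2: L=foxtrot, R=golf=BASE -> take LEFT -> foxtrot

Answer: charlie
foxtrot
foxtrot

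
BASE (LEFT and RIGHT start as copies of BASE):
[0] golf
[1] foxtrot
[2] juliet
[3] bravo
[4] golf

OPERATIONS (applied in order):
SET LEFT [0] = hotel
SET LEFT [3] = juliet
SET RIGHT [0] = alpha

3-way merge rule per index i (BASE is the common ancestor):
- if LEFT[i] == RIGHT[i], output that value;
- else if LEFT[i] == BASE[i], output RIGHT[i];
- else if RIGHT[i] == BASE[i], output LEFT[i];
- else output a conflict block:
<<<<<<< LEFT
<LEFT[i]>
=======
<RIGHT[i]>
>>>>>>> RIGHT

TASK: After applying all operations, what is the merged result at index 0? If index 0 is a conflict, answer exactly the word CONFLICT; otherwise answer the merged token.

Answer: CONFLICT

Derivation:
Final LEFT:  [hotel, foxtrot, juliet, juliet, golf]
Final RIGHT: [alpha, foxtrot, juliet, bravo, golf]
i=0: BASE=golf L=hotel R=alpha all differ -> CONFLICT
i=1: L=foxtrot R=foxtrot -> agree -> foxtrot
i=2: L=juliet R=juliet -> agree -> juliet
i=3: L=juliet, R=bravo=BASE -> take LEFT -> juliet
i=4: L=golf R=golf -> agree -> golf
Index 0 -> CONFLICT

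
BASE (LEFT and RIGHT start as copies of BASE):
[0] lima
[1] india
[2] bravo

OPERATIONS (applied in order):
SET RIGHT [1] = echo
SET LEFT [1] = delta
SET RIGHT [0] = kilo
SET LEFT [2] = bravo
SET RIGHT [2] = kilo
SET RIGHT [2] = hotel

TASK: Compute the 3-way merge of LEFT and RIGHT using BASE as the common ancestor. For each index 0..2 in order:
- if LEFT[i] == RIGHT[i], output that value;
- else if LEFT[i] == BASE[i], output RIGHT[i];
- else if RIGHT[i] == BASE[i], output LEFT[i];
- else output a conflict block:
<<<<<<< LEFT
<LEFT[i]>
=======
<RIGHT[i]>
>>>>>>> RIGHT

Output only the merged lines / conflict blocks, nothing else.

Final LEFT:  [lima, delta, bravo]
Final RIGHT: [kilo, echo, hotel]
i=0: L=lima=BASE, R=kilo -> take RIGHT -> kilo
i=1: BASE=india L=delta R=echo all differ -> CONFLICT
i=2: L=bravo=BASE, R=hotel -> take RIGHT -> hotel

Answer: kilo
<<<<<<< LEFT
delta
=======
echo
>>>>>>> RIGHT
hotel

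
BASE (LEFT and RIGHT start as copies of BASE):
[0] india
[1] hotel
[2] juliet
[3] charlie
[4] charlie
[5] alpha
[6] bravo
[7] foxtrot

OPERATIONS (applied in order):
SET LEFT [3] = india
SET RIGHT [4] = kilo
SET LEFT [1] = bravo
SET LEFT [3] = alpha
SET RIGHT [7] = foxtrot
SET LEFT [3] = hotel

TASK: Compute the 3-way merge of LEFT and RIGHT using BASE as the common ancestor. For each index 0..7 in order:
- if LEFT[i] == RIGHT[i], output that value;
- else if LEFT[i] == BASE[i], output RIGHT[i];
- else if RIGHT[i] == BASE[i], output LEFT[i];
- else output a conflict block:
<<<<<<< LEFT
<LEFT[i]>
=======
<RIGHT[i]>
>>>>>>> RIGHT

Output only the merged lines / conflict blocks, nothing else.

Answer: india
bravo
juliet
hotel
kilo
alpha
bravo
foxtrot

Derivation:
Final LEFT:  [india, bravo, juliet, hotel, charlie, alpha, bravo, foxtrot]
Final RIGHT: [india, hotel, juliet, charlie, kilo, alpha, bravo, foxtrot]
i=0: L=india R=india -> agree -> india
i=1: L=bravo, R=hotel=BASE -> take LEFT -> bravo
i=2: L=juliet R=juliet -> agree -> juliet
i=3: L=hotel, R=charlie=BASE -> take LEFT -> hotel
i=4: L=charlie=BASE, R=kilo -> take RIGHT -> kilo
i=5: L=alpha R=alpha -> agree -> alpha
i=6: L=bravo R=bravo -> agree -> bravo
i=7: L=foxtrot R=foxtrot -> agree -> foxtrot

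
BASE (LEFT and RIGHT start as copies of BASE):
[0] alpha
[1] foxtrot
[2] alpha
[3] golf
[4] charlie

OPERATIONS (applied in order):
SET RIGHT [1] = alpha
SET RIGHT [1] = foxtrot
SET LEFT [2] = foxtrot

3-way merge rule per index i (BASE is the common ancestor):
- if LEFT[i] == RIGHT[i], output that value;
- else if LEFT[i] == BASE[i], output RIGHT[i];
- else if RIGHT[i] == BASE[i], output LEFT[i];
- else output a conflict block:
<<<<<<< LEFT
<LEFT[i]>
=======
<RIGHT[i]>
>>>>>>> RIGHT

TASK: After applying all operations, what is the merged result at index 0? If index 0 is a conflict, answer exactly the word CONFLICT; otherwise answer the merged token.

Final LEFT:  [alpha, foxtrot, foxtrot, golf, charlie]
Final RIGHT: [alpha, foxtrot, alpha, golf, charlie]
i=0: L=alpha R=alpha -> agree -> alpha
i=1: L=foxtrot R=foxtrot -> agree -> foxtrot
i=2: L=foxtrot, R=alpha=BASE -> take LEFT -> foxtrot
i=3: L=golf R=golf -> agree -> golf
i=4: L=charlie R=charlie -> agree -> charlie
Index 0 -> alpha

Answer: alpha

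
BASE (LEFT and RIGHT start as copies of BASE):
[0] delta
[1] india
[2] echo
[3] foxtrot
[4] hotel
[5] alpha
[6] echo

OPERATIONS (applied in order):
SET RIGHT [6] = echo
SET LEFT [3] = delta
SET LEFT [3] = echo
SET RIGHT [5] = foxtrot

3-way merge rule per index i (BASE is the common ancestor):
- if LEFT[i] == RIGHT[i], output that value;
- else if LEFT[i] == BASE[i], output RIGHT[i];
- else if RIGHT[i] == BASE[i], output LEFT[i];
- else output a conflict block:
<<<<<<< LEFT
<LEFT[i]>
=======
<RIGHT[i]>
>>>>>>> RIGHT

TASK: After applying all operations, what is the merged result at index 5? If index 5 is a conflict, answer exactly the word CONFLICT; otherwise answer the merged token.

Answer: foxtrot

Derivation:
Final LEFT:  [delta, india, echo, echo, hotel, alpha, echo]
Final RIGHT: [delta, india, echo, foxtrot, hotel, foxtrot, echo]
i=0: L=delta R=delta -> agree -> delta
i=1: L=india R=india -> agree -> india
i=2: L=echo R=echo -> agree -> echo
i=3: L=echo, R=foxtrot=BASE -> take LEFT -> echo
i=4: L=hotel R=hotel -> agree -> hotel
i=5: L=alpha=BASE, R=foxtrot -> take RIGHT -> foxtrot
i=6: L=echo R=echo -> agree -> echo
Index 5 -> foxtrot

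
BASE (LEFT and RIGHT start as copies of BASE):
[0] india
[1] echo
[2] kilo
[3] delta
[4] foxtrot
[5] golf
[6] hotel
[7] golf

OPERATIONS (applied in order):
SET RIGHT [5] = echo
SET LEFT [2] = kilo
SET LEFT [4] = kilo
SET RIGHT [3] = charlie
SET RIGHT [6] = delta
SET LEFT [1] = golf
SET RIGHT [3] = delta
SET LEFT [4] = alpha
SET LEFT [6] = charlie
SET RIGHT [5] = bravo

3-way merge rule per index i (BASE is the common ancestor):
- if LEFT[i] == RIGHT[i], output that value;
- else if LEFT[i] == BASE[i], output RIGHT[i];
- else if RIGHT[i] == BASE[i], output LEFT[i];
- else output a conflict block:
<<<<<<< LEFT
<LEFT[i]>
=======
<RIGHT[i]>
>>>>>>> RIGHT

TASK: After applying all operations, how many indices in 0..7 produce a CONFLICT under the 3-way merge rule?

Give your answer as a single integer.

Answer: 1

Derivation:
Final LEFT:  [india, golf, kilo, delta, alpha, golf, charlie, golf]
Final RIGHT: [india, echo, kilo, delta, foxtrot, bravo, delta, golf]
i=0: L=india R=india -> agree -> india
i=1: L=golf, R=echo=BASE -> take LEFT -> golf
i=2: L=kilo R=kilo -> agree -> kilo
i=3: L=delta R=delta -> agree -> delta
i=4: L=alpha, R=foxtrot=BASE -> take LEFT -> alpha
i=5: L=golf=BASE, R=bravo -> take RIGHT -> bravo
i=6: BASE=hotel L=charlie R=delta all differ -> CONFLICT
i=7: L=golf R=golf -> agree -> golf
Conflict count: 1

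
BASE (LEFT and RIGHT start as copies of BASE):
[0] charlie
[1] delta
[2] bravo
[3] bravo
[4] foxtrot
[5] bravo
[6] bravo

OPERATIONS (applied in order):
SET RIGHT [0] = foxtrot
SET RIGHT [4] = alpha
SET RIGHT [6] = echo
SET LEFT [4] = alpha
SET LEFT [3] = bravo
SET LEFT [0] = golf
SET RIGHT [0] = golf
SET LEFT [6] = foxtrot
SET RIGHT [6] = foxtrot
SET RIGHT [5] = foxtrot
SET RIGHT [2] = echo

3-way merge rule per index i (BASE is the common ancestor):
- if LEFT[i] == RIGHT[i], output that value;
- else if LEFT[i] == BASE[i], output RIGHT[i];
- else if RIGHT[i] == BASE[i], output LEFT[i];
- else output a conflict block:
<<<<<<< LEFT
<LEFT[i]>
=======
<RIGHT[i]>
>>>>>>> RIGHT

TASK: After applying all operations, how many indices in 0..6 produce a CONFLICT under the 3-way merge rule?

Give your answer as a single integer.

Final LEFT:  [golf, delta, bravo, bravo, alpha, bravo, foxtrot]
Final RIGHT: [golf, delta, echo, bravo, alpha, foxtrot, foxtrot]
i=0: L=golf R=golf -> agree -> golf
i=1: L=delta R=delta -> agree -> delta
i=2: L=bravo=BASE, R=echo -> take RIGHT -> echo
i=3: L=bravo R=bravo -> agree -> bravo
i=4: L=alpha R=alpha -> agree -> alpha
i=5: L=bravo=BASE, R=foxtrot -> take RIGHT -> foxtrot
i=6: L=foxtrot R=foxtrot -> agree -> foxtrot
Conflict count: 0

Answer: 0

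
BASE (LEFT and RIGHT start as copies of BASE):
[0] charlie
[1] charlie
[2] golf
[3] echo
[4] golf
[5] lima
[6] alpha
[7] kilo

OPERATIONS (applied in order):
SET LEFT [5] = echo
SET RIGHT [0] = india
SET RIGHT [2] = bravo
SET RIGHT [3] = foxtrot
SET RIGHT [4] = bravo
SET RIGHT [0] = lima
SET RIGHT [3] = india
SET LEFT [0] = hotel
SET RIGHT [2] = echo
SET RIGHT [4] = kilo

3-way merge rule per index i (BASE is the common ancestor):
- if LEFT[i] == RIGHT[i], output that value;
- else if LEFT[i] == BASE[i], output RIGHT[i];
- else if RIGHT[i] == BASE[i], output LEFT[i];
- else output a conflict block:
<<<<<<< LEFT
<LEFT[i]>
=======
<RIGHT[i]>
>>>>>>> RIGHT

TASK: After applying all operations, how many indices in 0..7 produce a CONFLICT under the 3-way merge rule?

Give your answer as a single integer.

Final LEFT:  [hotel, charlie, golf, echo, golf, echo, alpha, kilo]
Final RIGHT: [lima, charlie, echo, india, kilo, lima, alpha, kilo]
i=0: BASE=charlie L=hotel R=lima all differ -> CONFLICT
i=1: L=charlie R=charlie -> agree -> charlie
i=2: L=golf=BASE, R=echo -> take RIGHT -> echo
i=3: L=echo=BASE, R=india -> take RIGHT -> india
i=4: L=golf=BASE, R=kilo -> take RIGHT -> kilo
i=5: L=echo, R=lima=BASE -> take LEFT -> echo
i=6: L=alpha R=alpha -> agree -> alpha
i=7: L=kilo R=kilo -> agree -> kilo
Conflict count: 1

Answer: 1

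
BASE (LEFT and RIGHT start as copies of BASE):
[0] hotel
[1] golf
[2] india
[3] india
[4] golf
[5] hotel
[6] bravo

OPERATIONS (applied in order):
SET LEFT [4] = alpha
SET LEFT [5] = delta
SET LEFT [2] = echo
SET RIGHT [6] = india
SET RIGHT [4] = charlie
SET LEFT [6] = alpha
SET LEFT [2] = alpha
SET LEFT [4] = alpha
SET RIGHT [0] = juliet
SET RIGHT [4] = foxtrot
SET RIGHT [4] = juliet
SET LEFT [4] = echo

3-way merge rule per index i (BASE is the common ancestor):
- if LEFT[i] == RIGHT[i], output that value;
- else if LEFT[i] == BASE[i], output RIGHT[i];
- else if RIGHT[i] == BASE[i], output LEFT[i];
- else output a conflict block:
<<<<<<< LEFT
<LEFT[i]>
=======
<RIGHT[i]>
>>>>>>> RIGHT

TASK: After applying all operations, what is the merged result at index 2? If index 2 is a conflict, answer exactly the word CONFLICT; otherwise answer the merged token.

Answer: alpha

Derivation:
Final LEFT:  [hotel, golf, alpha, india, echo, delta, alpha]
Final RIGHT: [juliet, golf, india, india, juliet, hotel, india]
i=0: L=hotel=BASE, R=juliet -> take RIGHT -> juliet
i=1: L=golf R=golf -> agree -> golf
i=2: L=alpha, R=india=BASE -> take LEFT -> alpha
i=3: L=india R=india -> agree -> india
i=4: BASE=golf L=echo R=juliet all differ -> CONFLICT
i=5: L=delta, R=hotel=BASE -> take LEFT -> delta
i=6: BASE=bravo L=alpha R=india all differ -> CONFLICT
Index 2 -> alpha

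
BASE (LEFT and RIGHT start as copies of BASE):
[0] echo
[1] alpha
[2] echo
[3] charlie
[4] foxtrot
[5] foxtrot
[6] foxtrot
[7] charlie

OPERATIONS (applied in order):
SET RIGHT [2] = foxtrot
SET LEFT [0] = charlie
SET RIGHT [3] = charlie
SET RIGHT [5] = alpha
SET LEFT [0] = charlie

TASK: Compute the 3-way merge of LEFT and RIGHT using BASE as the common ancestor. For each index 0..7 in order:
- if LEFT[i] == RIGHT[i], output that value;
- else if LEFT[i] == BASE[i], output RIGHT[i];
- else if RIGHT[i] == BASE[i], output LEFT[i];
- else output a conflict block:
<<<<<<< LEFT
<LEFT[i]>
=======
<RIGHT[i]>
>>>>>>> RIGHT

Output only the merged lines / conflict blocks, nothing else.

Final LEFT:  [charlie, alpha, echo, charlie, foxtrot, foxtrot, foxtrot, charlie]
Final RIGHT: [echo, alpha, foxtrot, charlie, foxtrot, alpha, foxtrot, charlie]
i=0: L=charlie, R=echo=BASE -> take LEFT -> charlie
i=1: L=alpha R=alpha -> agree -> alpha
i=2: L=echo=BASE, R=foxtrot -> take RIGHT -> foxtrot
i=3: L=charlie R=charlie -> agree -> charlie
i=4: L=foxtrot R=foxtrot -> agree -> foxtrot
i=5: L=foxtrot=BASE, R=alpha -> take RIGHT -> alpha
i=6: L=foxtrot R=foxtrot -> agree -> foxtrot
i=7: L=charlie R=charlie -> agree -> charlie

Answer: charlie
alpha
foxtrot
charlie
foxtrot
alpha
foxtrot
charlie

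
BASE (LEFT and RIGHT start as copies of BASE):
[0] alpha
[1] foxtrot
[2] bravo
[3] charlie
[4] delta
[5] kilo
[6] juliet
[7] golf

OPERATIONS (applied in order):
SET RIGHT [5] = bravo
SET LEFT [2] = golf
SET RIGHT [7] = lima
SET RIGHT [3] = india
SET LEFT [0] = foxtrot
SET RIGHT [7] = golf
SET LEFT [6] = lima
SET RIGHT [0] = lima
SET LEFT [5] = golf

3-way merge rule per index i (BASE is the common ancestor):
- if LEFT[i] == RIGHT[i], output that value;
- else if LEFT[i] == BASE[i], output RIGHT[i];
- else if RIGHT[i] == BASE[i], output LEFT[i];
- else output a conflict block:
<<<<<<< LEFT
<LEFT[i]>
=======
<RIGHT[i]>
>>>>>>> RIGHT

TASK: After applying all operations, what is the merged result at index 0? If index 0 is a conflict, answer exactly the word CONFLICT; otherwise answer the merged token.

Answer: CONFLICT

Derivation:
Final LEFT:  [foxtrot, foxtrot, golf, charlie, delta, golf, lima, golf]
Final RIGHT: [lima, foxtrot, bravo, india, delta, bravo, juliet, golf]
i=0: BASE=alpha L=foxtrot R=lima all differ -> CONFLICT
i=1: L=foxtrot R=foxtrot -> agree -> foxtrot
i=2: L=golf, R=bravo=BASE -> take LEFT -> golf
i=3: L=charlie=BASE, R=india -> take RIGHT -> india
i=4: L=delta R=delta -> agree -> delta
i=5: BASE=kilo L=golf R=bravo all differ -> CONFLICT
i=6: L=lima, R=juliet=BASE -> take LEFT -> lima
i=7: L=golf R=golf -> agree -> golf
Index 0 -> CONFLICT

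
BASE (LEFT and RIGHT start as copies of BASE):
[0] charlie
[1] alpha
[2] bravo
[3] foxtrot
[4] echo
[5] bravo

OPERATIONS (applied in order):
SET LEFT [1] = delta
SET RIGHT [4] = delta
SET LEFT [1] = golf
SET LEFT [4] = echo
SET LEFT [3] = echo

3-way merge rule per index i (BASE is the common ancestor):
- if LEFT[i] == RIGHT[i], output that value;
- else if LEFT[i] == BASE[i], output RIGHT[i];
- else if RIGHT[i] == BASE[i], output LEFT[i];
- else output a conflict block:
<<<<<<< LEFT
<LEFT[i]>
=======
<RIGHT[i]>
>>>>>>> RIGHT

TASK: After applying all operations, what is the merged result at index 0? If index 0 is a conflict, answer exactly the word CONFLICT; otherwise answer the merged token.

Answer: charlie

Derivation:
Final LEFT:  [charlie, golf, bravo, echo, echo, bravo]
Final RIGHT: [charlie, alpha, bravo, foxtrot, delta, bravo]
i=0: L=charlie R=charlie -> agree -> charlie
i=1: L=golf, R=alpha=BASE -> take LEFT -> golf
i=2: L=bravo R=bravo -> agree -> bravo
i=3: L=echo, R=foxtrot=BASE -> take LEFT -> echo
i=4: L=echo=BASE, R=delta -> take RIGHT -> delta
i=5: L=bravo R=bravo -> agree -> bravo
Index 0 -> charlie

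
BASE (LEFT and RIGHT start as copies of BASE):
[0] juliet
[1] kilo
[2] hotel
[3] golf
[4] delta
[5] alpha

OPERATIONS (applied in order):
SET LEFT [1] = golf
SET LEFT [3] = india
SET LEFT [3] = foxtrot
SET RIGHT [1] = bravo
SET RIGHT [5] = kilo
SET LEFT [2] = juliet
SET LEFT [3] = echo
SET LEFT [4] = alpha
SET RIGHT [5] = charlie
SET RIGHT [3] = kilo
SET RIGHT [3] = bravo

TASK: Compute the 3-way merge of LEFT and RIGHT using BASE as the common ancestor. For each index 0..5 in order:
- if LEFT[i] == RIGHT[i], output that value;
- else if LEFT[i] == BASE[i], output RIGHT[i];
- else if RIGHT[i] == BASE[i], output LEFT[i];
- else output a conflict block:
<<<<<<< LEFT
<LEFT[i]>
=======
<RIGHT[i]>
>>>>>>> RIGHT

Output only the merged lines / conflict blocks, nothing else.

Answer: juliet
<<<<<<< LEFT
golf
=======
bravo
>>>>>>> RIGHT
juliet
<<<<<<< LEFT
echo
=======
bravo
>>>>>>> RIGHT
alpha
charlie

Derivation:
Final LEFT:  [juliet, golf, juliet, echo, alpha, alpha]
Final RIGHT: [juliet, bravo, hotel, bravo, delta, charlie]
i=0: L=juliet R=juliet -> agree -> juliet
i=1: BASE=kilo L=golf R=bravo all differ -> CONFLICT
i=2: L=juliet, R=hotel=BASE -> take LEFT -> juliet
i=3: BASE=golf L=echo R=bravo all differ -> CONFLICT
i=4: L=alpha, R=delta=BASE -> take LEFT -> alpha
i=5: L=alpha=BASE, R=charlie -> take RIGHT -> charlie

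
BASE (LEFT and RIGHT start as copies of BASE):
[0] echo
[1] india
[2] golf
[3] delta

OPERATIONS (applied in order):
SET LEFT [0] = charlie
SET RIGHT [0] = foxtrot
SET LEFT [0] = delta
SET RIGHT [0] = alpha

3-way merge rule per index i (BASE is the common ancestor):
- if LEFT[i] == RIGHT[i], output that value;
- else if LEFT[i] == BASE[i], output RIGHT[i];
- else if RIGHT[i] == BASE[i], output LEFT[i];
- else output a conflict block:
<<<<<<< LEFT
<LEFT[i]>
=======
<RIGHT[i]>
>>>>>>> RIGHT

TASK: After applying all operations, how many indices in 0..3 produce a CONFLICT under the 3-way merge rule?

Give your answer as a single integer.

Answer: 1

Derivation:
Final LEFT:  [delta, india, golf, delta]
Final RIGHT: [alpha, india, golf, delta]
i=0: BASE=echo L=delta R=alpha all differ -> CONFLICT
i=1: L=india R=india -> agree -> india
i=2: L=golf R=golf -> agree -> golf
i=3: L=delta R=delta -> agree -> delta
Conflict count: 1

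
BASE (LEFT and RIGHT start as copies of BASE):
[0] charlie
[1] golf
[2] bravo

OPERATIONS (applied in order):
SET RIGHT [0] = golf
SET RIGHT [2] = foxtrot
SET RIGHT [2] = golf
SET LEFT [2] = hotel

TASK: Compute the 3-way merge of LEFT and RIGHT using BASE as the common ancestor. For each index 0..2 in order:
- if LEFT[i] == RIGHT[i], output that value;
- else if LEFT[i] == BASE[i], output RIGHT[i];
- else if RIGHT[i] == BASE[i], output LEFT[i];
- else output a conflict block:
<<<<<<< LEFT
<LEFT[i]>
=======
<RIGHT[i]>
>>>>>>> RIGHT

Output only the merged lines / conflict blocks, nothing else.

Final LEFT:  [charlie, golf, hotel]
Final RIGHT: [golf, golf, golf]
i=0: L=charlie=BASE, R=golf -> take RIGHT -> golf
i=1: L=golf R=golf -> agree -> golf
i=2: BASE=bravo L=hotel R=golf all differ -> CONFLICT

Answer: golf
golf
<<<<<<< LEFT
hotel
=======
golf
>>>>>>> RIGHT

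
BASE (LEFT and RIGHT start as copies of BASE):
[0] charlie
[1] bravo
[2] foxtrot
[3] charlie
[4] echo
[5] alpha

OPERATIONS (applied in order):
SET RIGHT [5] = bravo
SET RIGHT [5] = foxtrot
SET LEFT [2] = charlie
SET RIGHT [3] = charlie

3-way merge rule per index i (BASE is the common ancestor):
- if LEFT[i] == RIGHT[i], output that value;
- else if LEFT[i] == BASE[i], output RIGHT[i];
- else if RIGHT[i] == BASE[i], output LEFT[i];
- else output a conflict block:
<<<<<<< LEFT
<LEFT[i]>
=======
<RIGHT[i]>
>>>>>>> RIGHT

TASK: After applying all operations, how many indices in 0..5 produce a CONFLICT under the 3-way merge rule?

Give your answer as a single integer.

Answer: 0

Derivation:
Final LEFT:  [charlie, bravo, charlie, charlie, echo, alpha]
Final RIGHT: [charlie, bravo, foxtrot, charlie, echo, foxtrot]
i=0: L=charlie R=charlie -> agree -> charlie
i=1: L=bravo R=bravo -> agree -> bravo
i=2: L=charlie, R=foxtrot=BASE -> take LEFT -> charlie
i=3: L=charlie R=charlie -> agree -> charlie
i=4: L=echo R=echo -> agree -> echo
i=5: L=alpha=BASE, R=foxtrot -> take RIGHT -> foxtrot
Conflict count: 0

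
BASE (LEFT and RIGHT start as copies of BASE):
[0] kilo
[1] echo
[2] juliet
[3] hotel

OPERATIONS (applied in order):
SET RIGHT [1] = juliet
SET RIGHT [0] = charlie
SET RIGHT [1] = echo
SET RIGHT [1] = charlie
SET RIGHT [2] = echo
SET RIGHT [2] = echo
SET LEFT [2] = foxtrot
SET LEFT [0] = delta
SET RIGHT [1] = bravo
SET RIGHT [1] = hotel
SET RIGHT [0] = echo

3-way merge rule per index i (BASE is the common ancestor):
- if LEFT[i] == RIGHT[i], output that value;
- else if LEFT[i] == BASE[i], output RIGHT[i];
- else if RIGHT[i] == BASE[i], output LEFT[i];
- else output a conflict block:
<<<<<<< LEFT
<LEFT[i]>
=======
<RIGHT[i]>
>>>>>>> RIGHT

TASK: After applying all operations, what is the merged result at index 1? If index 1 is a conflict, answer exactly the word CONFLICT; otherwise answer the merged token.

Final LEFT:  [delta, echo, foxtrot, hotel]
Final RIGHT: [echo, hotel, echo, hotel]
i=0: BASE=kilo L=delta R=echo all differ -> CONFLICT
i=1: L=echo=BASE, R=hotel -> take RIGHT -> hotel
i=2: BASE=juliet L=foxtrot R=echo all differ -> CONFLICT
i=3: L=hotel R=hotel -> agree -> hotel
Index 1 -> hotel

Answer: hotel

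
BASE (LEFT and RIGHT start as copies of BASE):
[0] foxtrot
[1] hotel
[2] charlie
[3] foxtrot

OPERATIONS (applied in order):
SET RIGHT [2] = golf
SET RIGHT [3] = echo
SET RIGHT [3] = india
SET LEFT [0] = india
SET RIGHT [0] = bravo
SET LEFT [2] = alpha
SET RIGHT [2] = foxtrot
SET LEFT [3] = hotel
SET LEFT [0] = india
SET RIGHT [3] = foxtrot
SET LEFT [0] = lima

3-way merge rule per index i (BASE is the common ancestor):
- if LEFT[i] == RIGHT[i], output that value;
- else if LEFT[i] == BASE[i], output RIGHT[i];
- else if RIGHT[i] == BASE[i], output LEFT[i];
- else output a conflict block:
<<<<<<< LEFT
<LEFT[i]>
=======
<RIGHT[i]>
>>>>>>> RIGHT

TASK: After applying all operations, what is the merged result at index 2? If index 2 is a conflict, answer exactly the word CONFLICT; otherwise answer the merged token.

Answer: CONFLICT

Derivation:
Final LEFT:  [lima, hotel, alpha, hotel]
Final RIGHT: [bravo, hotel, foxtrot, foxtrot]
i=0: BASE=foxtrot L=lima R=bravo all differ -> CONFLICT
i=1: L=hotel R=hotel -> agree -> hotel
i=2: BASE=charlie L=alpha R=foxtrot all differ -> CONFLICT
i=3: L=hotel, R=foxtrot=BASE -> take LEFT -> hotel
Index 2 -> CONFLICT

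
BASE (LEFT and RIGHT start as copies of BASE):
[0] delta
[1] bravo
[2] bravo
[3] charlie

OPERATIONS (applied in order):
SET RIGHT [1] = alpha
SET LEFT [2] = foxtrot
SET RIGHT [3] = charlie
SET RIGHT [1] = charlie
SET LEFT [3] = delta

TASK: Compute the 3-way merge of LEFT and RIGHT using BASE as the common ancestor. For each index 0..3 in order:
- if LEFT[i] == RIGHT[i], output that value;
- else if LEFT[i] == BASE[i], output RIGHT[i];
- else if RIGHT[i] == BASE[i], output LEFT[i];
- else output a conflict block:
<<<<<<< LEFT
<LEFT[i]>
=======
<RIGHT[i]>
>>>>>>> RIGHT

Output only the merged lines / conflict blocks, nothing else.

Final LEFT:  [delta, bravo, foxtrot, delta]
Final RIGHT: [delta, charlie, bravo, charlie]
i=0: L=delta R=delta -> agree -> delta
i=1: L=bravo=BASE, R=charlie -> take RIGHT -> charlie
i=2: L=foxtrot, R=bravo=BASE -> take LEFT -> foxtrot
i=3: L=delta, R=charlie=BASE -> take LEFT -> delta

Answer: delta
charlie
foxtrot
delta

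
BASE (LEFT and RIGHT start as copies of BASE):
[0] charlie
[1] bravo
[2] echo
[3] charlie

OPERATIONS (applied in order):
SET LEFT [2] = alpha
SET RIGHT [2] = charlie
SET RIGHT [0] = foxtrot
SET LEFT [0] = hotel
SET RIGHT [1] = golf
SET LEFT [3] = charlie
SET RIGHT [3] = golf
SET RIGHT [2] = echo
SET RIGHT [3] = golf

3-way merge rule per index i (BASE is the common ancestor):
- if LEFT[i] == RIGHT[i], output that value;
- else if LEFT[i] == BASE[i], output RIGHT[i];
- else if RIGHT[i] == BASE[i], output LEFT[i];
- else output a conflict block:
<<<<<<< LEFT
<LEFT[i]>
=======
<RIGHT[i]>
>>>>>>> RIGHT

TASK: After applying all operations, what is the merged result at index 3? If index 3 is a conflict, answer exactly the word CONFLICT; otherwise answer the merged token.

Answer: golf

Derivation:
Final LEFT:  [hotel, bravo, alpha, charlie]
Final RIGHT: [foxtrot, golf, echo, golf]
i=0: BASE=charlie L=hotel R=foxtrot all differ -> CONFLICT
i=1: L=bravo=BASE, R=golf -> take RIGHT -> golf
i=2: L=alpha, R=echo=BASE -> take LEFT -> alpha
i=3: L=charlie=BASE, R=golf -> take RIGHT -> golf
Index 3 -> golf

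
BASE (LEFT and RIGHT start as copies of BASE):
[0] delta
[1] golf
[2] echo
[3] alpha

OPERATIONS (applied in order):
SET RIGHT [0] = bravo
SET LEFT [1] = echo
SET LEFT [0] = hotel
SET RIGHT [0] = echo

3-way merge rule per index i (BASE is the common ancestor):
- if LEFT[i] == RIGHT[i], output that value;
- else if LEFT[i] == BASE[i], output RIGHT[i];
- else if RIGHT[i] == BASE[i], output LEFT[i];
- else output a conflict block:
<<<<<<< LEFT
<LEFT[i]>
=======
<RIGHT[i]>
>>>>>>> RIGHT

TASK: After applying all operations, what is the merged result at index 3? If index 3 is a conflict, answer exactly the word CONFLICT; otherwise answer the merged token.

Answer: alpha

Derivation:
Final LEFT:  [hotel, echo, echo, alpha]
Final RIGHT: [echo, golf, echo, alpha]
i=0: BASE=delta L=hotel R=echo all differ -> CONFLICT
i=1: L=echo, R=golf=BASE -> take LEFT -> echo
i=2: L=echo R=echo -> agree -> echo
i=3: L=alpha R=alpha -> agree -> alpha
Index 3 -> alpha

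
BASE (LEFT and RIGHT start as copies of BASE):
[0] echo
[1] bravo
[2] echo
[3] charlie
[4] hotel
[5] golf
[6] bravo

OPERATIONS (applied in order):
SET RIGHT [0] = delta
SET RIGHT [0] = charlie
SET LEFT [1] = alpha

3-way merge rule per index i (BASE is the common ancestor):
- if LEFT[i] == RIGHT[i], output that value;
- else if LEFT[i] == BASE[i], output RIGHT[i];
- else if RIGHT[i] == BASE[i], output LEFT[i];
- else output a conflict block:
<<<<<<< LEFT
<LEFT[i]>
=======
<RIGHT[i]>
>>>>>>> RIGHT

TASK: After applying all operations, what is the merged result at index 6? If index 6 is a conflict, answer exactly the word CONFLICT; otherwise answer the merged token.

Final LEFT:  [echo, alpha, echo, charlie, hotel, golf, bravo]
Final RIGHT: [charlie, bravo, echo, charlie, hotel, golf, bravo]
i=0: L=echo=BASE, R=charlie -> take RIGHT -> charlie
i=1: L=alpha, R=bravo=BASE -> take LEFT -> alpha
i=2: L=echo R=echo -> agree -> echo
i=3: L=charlie R=charlie -> agree -> charlie
i=4: L=hotel R=hotel -> agree -> hotel
i=5: L=golf R=golf -> agree -> golf
i=6: L=bravo R=bravo -> agree -> bravo
Index 6 -> bravo

Answer: bravo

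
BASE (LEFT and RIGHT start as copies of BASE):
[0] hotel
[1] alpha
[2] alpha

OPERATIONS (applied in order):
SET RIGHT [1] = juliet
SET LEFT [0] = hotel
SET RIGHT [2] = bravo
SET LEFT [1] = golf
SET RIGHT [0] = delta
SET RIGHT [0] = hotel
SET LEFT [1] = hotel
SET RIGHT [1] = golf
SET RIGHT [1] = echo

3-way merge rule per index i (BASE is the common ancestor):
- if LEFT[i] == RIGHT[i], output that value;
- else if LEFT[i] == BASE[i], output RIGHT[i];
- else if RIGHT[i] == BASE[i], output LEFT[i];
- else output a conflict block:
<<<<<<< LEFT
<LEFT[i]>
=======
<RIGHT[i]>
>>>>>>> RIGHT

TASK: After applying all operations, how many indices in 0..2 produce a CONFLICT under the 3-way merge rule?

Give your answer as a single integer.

Answer: 1

Derivation:
Final LEFT:  [hotel, hotel, alpha]
Final RIGHT: [hotel, echo, bravo]
i=0: L=hotel R=hotel -> agree -> hotel
i=1: BASE=alpha L=hotel R=echo all differ -> CONFLICT
i=2: L=alpha=BASE, R=bravo -> take RIGHT -> bravo
Conflict count: 1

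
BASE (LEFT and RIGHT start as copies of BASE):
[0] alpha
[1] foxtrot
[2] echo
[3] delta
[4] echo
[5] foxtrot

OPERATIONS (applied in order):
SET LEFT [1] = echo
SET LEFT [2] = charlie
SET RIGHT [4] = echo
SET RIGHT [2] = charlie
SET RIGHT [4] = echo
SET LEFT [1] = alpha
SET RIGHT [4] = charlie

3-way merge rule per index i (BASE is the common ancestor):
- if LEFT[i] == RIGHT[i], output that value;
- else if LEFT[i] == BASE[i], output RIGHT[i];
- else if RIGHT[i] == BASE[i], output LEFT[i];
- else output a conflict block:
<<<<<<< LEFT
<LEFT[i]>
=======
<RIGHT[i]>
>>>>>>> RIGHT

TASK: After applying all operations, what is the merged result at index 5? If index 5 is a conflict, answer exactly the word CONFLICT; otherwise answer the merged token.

Answer: foxtrot

Derivation:
Final LEFT:  [alpha, alpha, charlie, delta, echo, foxtrot]
Final RIGHT: [alpha, foxtrot, charlie, delta, charlie, foxtrot]
i=0: L=alpha R=alpha -> agree -> alpha
i=1: L=alpha, R=foxtrot=BASE -> take LEFT -> alpha
i=2: L=charlie R=charlie -> agree -> charlie
i=3: L=delta R=delta -> agree -> delta
i=4: L=echo=BASE, R=charlie -> take RIGHT -> charlie
i=5: L=foxtrot R=foxtrot -> agree -> foxtrot
Index 5 -> foxtrot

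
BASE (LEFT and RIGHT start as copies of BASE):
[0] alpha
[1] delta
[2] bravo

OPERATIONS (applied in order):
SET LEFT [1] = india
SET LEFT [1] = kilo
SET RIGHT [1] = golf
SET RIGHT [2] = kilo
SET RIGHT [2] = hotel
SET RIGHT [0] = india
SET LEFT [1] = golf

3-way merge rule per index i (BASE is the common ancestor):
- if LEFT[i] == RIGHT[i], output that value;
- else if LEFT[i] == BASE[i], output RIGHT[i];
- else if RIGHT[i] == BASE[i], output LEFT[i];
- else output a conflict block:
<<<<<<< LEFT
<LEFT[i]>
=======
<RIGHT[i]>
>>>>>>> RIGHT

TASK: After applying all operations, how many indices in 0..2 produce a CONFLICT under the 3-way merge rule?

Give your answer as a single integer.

Final LEFT:  [alpha, golf, bravo]
Final RIGHT: [india, golf, hotel]
i=0: L=alpha=BASE, R=india -> take RIGHT -> india
i=1: L=golf R=golf -> agree -> golf
i=2: L=bravo=BASE, R=hotel -> take RIGHT -> hotel
Conflict count: 0

Answer: 0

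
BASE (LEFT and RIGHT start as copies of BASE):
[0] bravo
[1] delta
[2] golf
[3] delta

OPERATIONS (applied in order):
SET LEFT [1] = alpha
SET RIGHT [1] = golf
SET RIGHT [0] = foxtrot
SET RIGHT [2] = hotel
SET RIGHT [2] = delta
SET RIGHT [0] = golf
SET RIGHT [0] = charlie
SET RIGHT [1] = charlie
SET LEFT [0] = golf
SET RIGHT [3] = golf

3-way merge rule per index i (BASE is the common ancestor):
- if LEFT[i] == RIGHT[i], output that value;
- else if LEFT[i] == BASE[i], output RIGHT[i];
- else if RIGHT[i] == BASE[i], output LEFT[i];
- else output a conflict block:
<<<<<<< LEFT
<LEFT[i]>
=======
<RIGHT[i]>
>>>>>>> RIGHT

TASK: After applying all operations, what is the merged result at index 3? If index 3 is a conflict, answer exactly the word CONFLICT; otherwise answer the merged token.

Final LEFT:  [golf, alpha, golf, delta]
Final RIGHT: [charlie, charlie, delta, golf]
i=0: BASE=bravo L=golf R=charlie all differ -> CONFLICT
i=1: BASE=delta L=alpha R=charlie all differ -> CONFLICT
i=2: L=golf=BASE, R=delta -> take RIGHT -> delta
i=3: L=delta=BASE, R=golf -> take RIGHT -> golf
Index 3 -> golf

Answer: golf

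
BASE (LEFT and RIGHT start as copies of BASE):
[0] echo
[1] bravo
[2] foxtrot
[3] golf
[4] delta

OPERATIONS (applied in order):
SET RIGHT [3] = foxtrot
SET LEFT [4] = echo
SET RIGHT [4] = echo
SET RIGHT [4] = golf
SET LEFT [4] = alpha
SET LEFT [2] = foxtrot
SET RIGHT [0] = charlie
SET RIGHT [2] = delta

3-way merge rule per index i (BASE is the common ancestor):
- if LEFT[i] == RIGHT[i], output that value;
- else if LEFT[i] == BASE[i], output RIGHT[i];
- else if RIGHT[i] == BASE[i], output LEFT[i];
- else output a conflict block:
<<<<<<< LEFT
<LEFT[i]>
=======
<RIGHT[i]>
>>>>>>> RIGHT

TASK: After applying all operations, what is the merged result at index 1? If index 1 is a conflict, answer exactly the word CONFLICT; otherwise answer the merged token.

Final LEFT:  [echo, bravo, foxtrot, golf, alpha]
Final RIGHT: [charlie, bravo, delta, foxtrot, golf]
i=0: L=echo=BASE, R=charlie -> take RIGHT -> charlie
i=1: L=bravo R=bravo -> agree -> bravo
i=2: L=foxtrot=BASE, R=delta -> take RIGHT -> delta
i=3: L=golf=BASE, R=foxtrot -> take RIGHT -> foxtrot
i=4: BASE=delta L=alpha R=golf all differ -> CONFLICT
Index 1 -> bravo

Answer: bravo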